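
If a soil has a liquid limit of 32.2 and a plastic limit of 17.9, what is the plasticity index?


Result: 14.3

Derivation:
Using PI = LL - PL
PI = 32.2 - 17.9
PI = 14.3


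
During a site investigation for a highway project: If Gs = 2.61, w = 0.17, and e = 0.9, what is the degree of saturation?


Result: 0.493

Derivation:
Using S = Gs * w / e
S = 2.61 * 0.17 / 0.9
S = 0.493


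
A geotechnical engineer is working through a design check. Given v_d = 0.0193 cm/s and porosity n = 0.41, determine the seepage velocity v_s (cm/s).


Using v_s = v_d / n
v_s = 0.0193 / 0.41
v_s = 0.04707 cm/s


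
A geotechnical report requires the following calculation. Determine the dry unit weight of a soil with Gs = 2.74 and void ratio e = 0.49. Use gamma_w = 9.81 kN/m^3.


Using gamma_d = Gs * gamma_w / (1 + e)
gamma_d = 2.74 * 9.81 / (1 + 0.49)
gamma_d = 2.74 * 9.81 / 1.49
gamma_d = 18.04 kN/m^3


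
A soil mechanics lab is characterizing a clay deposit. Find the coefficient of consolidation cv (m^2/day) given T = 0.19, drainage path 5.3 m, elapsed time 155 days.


Result: 0.03443 m^2/day

Derivation:
Using cv = T * H_dr^2 / t
H_dr^2 = 5.3^2 = 28.09
cv = 0.19 * 28.09 / 155
cv = 0.03443 m^2/day


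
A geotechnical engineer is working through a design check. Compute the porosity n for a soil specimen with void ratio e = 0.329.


Using the relation n = e / (1 + e)
n = 0.329 / (1 + 0.329)
n = 0.329 / 1.329
n = 0.2476


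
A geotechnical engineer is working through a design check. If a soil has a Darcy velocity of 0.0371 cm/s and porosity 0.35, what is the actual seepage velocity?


Result: 0.106 cm/s

Derivation:
Using v_s = v_d / n
v_s = 0.0371 / 0.35
v_s = 0.106 cm/s


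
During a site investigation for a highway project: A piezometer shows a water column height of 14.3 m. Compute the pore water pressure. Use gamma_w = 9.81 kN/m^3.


Using u = gamma_w * h_w
u = 9.81 * 14.3
u = 140.28 kPa


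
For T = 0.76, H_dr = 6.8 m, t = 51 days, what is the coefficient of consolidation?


Using cv = T * H_dr^2 / t
H_dr^2 = 6.8^2 = 46.24
cv = 0.76 * 46.24 / 51
cv = 0.68907 m^2/day


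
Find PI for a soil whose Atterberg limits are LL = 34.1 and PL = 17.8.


Using PI = LL - PL
PI = 34.1 - 17.8
PI = 16.3


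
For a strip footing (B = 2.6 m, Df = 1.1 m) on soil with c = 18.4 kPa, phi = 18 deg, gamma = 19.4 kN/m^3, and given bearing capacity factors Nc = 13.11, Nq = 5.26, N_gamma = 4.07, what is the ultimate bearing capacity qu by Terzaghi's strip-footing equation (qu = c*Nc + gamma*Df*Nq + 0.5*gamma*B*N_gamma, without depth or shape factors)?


Compute qu = c*Nc + gamma*Df*Nq + 0.5*gamma*B*N_gamma
Term 1: 18.4 * 13.11 = 241.224
Term 2: 19.4 * 1.1 * 5.26 = 112.2484
Term 3: 0.5 * 19.4 * 2.6 * 4.07 = 102.6454
qu = 241.224 + 112.2484 + 102.6454
qu = 456.12 kPa


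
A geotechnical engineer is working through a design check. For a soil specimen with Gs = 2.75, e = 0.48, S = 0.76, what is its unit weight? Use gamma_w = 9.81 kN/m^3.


Using gamma = gamma_w * (Gs + S*e) / (1 + e)
Numerator: Gs + S*e = 2.75 + 0.76*0.48 = 3.1148
Denominator: 1 + e = 1 + 0.48 = 1.48
gamma = 9.81 * 3.1148 / 1.48
gamma = 20.646 kN/m^3


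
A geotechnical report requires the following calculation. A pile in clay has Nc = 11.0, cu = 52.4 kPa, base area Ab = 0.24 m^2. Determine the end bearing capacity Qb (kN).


Using Qb = Nc * cu * Ab
Qb = 11.0 * 52.4 * 0.24
Qb = 138.34 kN


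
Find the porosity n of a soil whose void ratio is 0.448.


Result: 0.3094

Derivation:
Using the relation n = e / (1 + e)
n = 0.448 / (1 + 0.448)
n = 0.448 / 1.448
n = 0.3094


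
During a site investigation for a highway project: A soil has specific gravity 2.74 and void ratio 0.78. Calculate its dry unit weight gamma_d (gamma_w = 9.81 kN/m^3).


Using gamma_d = Gs * gamma_w / (1 + e)
gamma_d = 2.74 * 9.81 / (1 + 0.78)
gamma_d = 2.74 * 9.81 / 1.78
gamma_d = 15.101 kN/m^3


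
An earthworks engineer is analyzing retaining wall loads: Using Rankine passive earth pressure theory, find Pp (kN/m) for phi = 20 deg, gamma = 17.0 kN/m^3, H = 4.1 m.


Compute passive earth pressure coefficient:
Kp = tan^2(45 + phi/2) = tan^2(55.0) = 2.039607
Compute passive force:
Pp = 0.5 * Kp * gamma * H^2
Pp = 0.5 * 2.039607 * 17.0 * 4.1^2
Pp = 291.43 kN/m


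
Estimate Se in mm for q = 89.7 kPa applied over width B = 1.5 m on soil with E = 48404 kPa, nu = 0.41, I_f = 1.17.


Using Se = q * B * (1 - nu^2) * I_f / E
1 - nu^2 = 1 - 0.41^2 = 0.8319
Se = 89.7 * 1.5 * 0.8319 * 1.17 / 48404
Se = 0.002706 m
Convert to mm: Se = 0.002706 * 1000 = 2.706 mm


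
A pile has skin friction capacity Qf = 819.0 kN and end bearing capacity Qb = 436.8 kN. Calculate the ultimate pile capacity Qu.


Result: 1255.8 kN

Derivation:
Using Qu = Qf + Qb
Qu = 819.0 + 436.8
Qu = 1255.8 kN


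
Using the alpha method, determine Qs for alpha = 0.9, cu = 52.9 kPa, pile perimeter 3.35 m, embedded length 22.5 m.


Using Qs = alpha * cu * perimeter * L
Qs = 0.9 * 52.9 * 3.35 * 22.5
Qs = 3588.6 kN


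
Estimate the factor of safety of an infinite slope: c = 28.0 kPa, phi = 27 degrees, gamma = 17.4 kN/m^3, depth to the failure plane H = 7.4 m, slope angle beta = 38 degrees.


Result: 1.1

Derivation:
Using Fs = c / (gamma*H*sin(beta)*cos(beta)) + tan(phi)/tan(beta)
Cohesion contribution = 28.0 / (17.4*7.4*sin(38)*cos(38))
Cohesion contribution = 0.448232
Friction contribution = tan(27)/tan(38) = 0.652163
Fs = 0.448232 + 0.652163
Fs = 1.1


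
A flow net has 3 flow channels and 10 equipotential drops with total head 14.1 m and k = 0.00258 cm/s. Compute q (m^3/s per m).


Convert k to m/s for unit consistency with H:
k = 0.00258 cm/s = 0.00258 / 100 m/s = 2.58e-05 m/s
Using q = k * H * Nf / Nd
Nf / Nd = 3 / 10 = 0.3
q = 2.58e-05 * 14.1 * 0.3
q = 0.0001091 m^3/s per m


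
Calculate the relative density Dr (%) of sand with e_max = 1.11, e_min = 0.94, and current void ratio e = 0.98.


Using Dr = (e_max - e) / (e_max - e_min) * 100
e_max - e = 1.11 - 0.98 = 0.13
e_max - e_min = 1.11 - 0.94 = 0.17
Dr = 0.13 / 0.17 * 100
Dr = 76.47 %


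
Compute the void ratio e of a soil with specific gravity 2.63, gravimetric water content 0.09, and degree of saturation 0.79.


Using the relation e = Gs * w / S
e = 2.63 * 0.09 / 0.79
e = 0.2996


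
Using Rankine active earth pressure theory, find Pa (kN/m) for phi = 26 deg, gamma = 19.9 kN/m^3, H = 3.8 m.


Compute active earth pressure coefficient:
Ka = tan^2(45 - phi/2) = tan^2(32.0) = 0.390462
Compute active force:
Pa = 0.5 * Ka * gamma * H^2
Pa = 0.5 * 0.390462 * 19.9 * 3.8^2
Pa = 56.1 kN/m


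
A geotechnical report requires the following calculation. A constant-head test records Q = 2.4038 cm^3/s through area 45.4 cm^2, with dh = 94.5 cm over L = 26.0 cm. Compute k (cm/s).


Result: 0.014567 cm/s

Derivation:
Compute hydraulic gradient:
i = dh / L = 94.5 / 26.0 = 3.63462
Then apply Darcy's law:
k = Q / (A * i)
k = 2.4038 / (45.4 * 3.63462)
k = 2.4038 / 165.012
k = 0.014567 cm/s


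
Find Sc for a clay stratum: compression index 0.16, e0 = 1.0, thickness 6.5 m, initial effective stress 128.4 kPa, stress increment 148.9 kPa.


Using Sc = Cc * H / (1 + e0) * log10((sigma0 + delta_sigma) / sigma0)
Stress ratio = (128.4 + 148.9) / 128.4 = 2.15966
log10(2.15966) = 0.334385
Cc * H / (1 + e0) = 0.16 * 6.5 / (1 + 1.0) = 0.52
Sc = 0.52 * 0.334385
Sc = 0.1739 m


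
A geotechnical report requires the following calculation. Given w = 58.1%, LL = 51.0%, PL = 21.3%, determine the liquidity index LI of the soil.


Result: 1.239

Derivation:
First compute the plasticity index:
PI = LL - PL = 51.0 - 21.3 = 29.7
Then compute the liquidity index:
LI = (w - PL) / PI
LI = (58.1 - 21.3) / 29.7
LI = 1.239


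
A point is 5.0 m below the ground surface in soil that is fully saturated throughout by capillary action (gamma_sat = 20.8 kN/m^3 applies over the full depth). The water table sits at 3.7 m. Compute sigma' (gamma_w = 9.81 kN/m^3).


Total stress = gamma_sat * depth
sigma = 20.8 * 5.0 = 104.0 kPa
Pore water pressure u = gamma_w * (depth - d_wt)
u = 9.81 * (5.0 - 3.7) = 12.753 kPa
Effective stress = sigma - u
sigma' = 104.0 - 12.753 = 91.25 kPa


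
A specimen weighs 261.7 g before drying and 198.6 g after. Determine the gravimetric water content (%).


Using w = (m_wet - m_dry) / m_dry * 100
m_wet - m_dry = 261.7 - 198.6 = 63.1 g
w = 63.1 / 198.6 * 100
w = 31.77 %


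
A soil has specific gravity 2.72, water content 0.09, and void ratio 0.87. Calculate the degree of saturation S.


Using S = Gs * w / e
S = 2.72 * 0.09 / 0.87
S = 0.2814


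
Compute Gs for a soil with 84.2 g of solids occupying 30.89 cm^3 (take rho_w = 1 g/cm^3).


Result: 2.726

Derivation:
Using Gs = m_s / (V_s * rho_w)
Since rho_w = 1 g/cm^3:
Gs = 84.2 / 30.89
Gs = 2.726


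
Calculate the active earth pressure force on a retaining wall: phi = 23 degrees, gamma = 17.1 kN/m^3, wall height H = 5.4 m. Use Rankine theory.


Compute active earth pressure coefficient:
Ka = tan^2(45 - phi/2) = tan^2(33.5) = 0.438092
Compute active force:
Pa = 0.5 * Ka * gamma * H^2
Pa = 0.5 * 0.438092 * 17.1 * 5.4^2
Pa = 109.22 kN/m


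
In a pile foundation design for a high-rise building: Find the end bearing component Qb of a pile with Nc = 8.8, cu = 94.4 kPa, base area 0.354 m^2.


Using Qb = Nc * cu * Ab
Qb = 8.8 * 94.4 * 0.354
Qb = 294.07 kN


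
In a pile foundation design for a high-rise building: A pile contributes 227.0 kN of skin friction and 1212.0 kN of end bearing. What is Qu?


Result: 1439.0 kN

Derivation:
Using Qu = Qf + Qb
Qu = 227.0 + 1212.0
Qu = 1439.0 kN


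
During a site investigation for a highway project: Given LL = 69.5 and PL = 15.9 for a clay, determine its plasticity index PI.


Using PI = LL - PL
PI = 69.5 - 15.9
PI = 53.6


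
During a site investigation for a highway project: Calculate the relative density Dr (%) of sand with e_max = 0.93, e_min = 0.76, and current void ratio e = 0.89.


Using Dr = (e_max - e) / (e_max - e_min) * 100
e_max - e = 0.93 - 0.89 = 0.04
e_max - e_min = 0.93 - 0.76 = 0.17
Dr = 0.04 / 0.17 * 100
Dr = 23.53 %


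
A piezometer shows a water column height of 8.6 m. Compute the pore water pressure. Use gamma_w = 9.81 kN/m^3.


Result: 84.37 kPa

Derivation:
Using u = gamma_w * h_w
u = 9.81 * 8.6
u = 84.37 kPa


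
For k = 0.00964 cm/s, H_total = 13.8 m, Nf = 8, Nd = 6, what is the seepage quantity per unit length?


Convert k to m/s for unit consistency with H:
k = 0.00964 cm/s = 0.00964 / 100 m/s = 9.64e-05 m/s
Using q = k * H * Nf / Nd
Nf / Nd = 8 / 6 = 1.3333
q = 9.64e-05 * 13.8 * 1.3333
q = 0.001774 m^3/s per m


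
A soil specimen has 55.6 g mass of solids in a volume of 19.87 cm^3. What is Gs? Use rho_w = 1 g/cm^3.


Result: 2.798

Derivation:
Using Gs = m_s / (V_s * rho_w)
Since rho_w = 1 g/cm^3:
Gs = 55.6 / 19.87
Gs = 2.798


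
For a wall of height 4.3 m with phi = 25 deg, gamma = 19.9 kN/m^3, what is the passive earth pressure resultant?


Compute passive earth pressure coefficient:
Kp = tan^2(45 + phi/2) = tan^2(57.5) = 2.463913
Compute passive force:
Pp = 0.5 * Kp * gamma * H^2
Pp = 0.5 * 2.463913 * 19.9 * 4.3^2
Pp = 453.3 kN/m


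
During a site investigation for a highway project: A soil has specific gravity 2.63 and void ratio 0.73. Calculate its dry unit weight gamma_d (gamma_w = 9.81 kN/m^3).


Using gamma_d = Gs * gamma_w / (1 + e)
gamma_d = 2.63 * 9.81 / (1 + 0.73)
gamma_d = 2.63 * 9.81 / 1.73
gamma_d = 14.913 kN/m^3


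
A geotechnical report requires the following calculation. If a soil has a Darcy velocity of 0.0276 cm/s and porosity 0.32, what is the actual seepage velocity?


Using v_s = v_d / n
v_s = 0.0276 / 0.32
v_s = 0.08625 cm/s


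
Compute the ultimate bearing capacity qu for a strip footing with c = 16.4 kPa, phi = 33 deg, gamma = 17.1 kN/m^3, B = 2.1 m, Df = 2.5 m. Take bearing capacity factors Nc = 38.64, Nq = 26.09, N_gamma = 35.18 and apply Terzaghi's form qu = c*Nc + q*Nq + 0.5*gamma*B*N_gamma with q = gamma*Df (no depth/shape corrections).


Compute qu = c*Nc + gamma*Df*Nq + 0.5*gamma*B*N_gamma
Term 1: 16.4 * 38.64 = 633.696
Term 2: 17.1 * 2.5 * 26.09 = 1115.3475
Term 3: 0.5 * 17.1 * 2.1 * 35.18 = 631.6569
qu = 633.696 + 1115.3475 + 631.6569
qu = 2380.7 kPa


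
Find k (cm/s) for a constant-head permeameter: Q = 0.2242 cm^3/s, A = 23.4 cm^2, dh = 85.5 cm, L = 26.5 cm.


Compute hydraulic gradient:
i = dh / L = 85.5 / 26.5 = 3.22642
Then apply Darcy's law:
k = Q / (A * i)
k = 0.2242 / (23.4 * 3.22642)
k = 0.2242 / 75.4981
k = 0.00297 cm/s


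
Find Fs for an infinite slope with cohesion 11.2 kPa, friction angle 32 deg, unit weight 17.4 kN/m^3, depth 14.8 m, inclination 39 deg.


Using Fs = c / (gamma*H*sin(beta)*cos(beta)) + tan(phi)/tan(beta)
Cohesion contribution = 11.2 / (17.4*14.8*sin(39)*cos(39))
Cohesion contribution = 0.0889268
Friction contribution = tan(32)/tan(39) = 0.771649
Fs = 0.0889268 + 0.771649
Fs = 0.861


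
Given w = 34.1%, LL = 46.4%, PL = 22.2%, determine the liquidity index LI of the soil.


Result: 0.492

Derivation:
First compute the plasticity index:
PI = LL - PL = 46.4 - 22.2 = 24.2
Then compute the liquidity index:
LI = (w - PL) / PI
LI = (34.1 - 22.2) / 24.2
LI = 0.492


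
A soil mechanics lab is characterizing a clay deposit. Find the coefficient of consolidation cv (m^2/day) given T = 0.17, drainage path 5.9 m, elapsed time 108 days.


Result: 0.05479 m^2/day

Derivation:
Using cv = T * H_dr^2 / t
H_dr^2 = 5.9^2 = 34.81
cv = 0.17 * 34.81 / 108
cv = 0.05479 m^2/day


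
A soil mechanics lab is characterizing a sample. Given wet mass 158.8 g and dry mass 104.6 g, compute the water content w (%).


Using w = (m_wet - m_dry) / m_dry * 100
m_wet - m_dry = 158.8 - 104.6 = 54.2 g
w = 54.2 / 104.6 * 100
w = 51.82 %


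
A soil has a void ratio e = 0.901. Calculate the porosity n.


Result: 0.474

Derivation:
Using the relation n = e / (1 + e)
n = 0.901 / (1 + 0.901)
n = 0.901 / 1.901
n = 0.474


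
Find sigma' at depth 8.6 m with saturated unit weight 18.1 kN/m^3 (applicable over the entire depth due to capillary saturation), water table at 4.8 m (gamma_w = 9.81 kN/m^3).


Total stress = gamma_sat * depth
sigma = 18.1 * 8.6 = 155.66 kPa
Pore water pressure u = gamma_w * (depth - d_wt)
u = 9.81 * (8.6 - 4.8) = 37.278 kPa
Effective stress = sigma - u
sigma' = 155.66 - 37.278 = 118.38 kPa


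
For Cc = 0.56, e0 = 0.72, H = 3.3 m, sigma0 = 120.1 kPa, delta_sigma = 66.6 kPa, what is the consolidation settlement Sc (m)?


Using Sc = Cc * H / (1 + e0) * log10((sigma0 + delta_sigma) / sigma0)
Stress ratio = (120.1 + 66.6) / 120.1 = 1.55454
log10(1.55454) = 0.191601
Cc * H / (1 + e0) = 0.56 * 3.3 / (1 + 0.72) = 1.07442
Sc = 1.07442 * 0.191601
Sc = 0.2059 m


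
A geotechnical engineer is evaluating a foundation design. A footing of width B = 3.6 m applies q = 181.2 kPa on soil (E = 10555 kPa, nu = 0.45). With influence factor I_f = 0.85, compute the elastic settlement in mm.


Using Se = q * B * (1 - nu^2) * I_f / E
1 - nu^2 = 1 - 0.45^2 = 0.7975
Se = 181.2 * 3.6 * 0.7975 * 0.85 / 10555
Se = 0.041894 m
Convert to mm: Se = 0.041894 * 1000 = 41.894 mm


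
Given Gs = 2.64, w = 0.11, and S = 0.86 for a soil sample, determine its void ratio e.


Result: 0.3377

Derivation:
Using the relation e = Gs * w / S
e = 2.64 * 0.11 / 0.86
e = 0.3377


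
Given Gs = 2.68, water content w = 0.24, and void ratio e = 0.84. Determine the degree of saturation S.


Result: 0.7657

Derivation:
Using S = Gs * w / e
S = 2.68 * 0.24 / 0.84
S = 0.7657


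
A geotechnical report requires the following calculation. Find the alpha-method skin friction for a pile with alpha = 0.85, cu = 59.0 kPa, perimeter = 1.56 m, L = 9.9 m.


Using Qs = alpha * cu * perimeter * L
Qs = 0.85 * 59.0 * 1.56 * 9.9
Qs = 774.52 kN


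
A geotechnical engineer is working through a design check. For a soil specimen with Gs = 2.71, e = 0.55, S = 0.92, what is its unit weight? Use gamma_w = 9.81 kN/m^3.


Using gamma = gamma_w * (Gs + S*e) / (1 + e)
Numerator: Gs + S*e = 2.71 + 0.92*0.55 = 3.216
Denominator: 1 + e = 1 + 0.55 = 1.55
gamma = 9.81 * 3.216 / 1.55
gamma = 20.354 kN/m^3


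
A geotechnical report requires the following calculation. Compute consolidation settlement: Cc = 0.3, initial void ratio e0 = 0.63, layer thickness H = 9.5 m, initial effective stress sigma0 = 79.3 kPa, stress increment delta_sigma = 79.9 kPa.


Using Sc = Cc * H / (1 + e0) * log10((sigma0 + delta_sigma) / sigma0)
Stress ratio = (79.3 + 79.9) / 79.3 = 2.00757
log10(2.00757) = 0.30267
Cc * H / (1 + e0) = 0.3 * 9.5 / (1 + 0.63) = 1.74847
Sc = 1.74847 * 0.30267
Sc = 0.5292 m


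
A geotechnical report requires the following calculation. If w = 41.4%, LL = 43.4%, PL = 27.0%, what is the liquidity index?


First compute the plasticity index:
PI = LL - PL = 43.4 - 27.0 = 16.4
Then compute the liquidity index:
LI = (w - PL) / PI
LI = (41.4 - 27.0) / 16.4
LI = 0.878


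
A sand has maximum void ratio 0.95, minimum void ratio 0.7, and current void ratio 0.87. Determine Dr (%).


Result: 32.0 %

Derivation:
Using Dr = (e_max - e) / (e_max - e_min) * 100
e_max - e = 0.95 - 0.87 = 0.08
e_max - e_min = 0.95 - 0.7 = 0.25
Dr = 0.08 / 0.25 * 100
Dr = 32.0 %


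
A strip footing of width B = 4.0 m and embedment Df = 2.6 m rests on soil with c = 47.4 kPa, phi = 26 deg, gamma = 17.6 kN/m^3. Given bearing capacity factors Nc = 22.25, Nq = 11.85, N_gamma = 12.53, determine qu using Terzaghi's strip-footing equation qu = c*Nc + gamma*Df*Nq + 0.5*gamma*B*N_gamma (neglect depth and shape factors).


Compute qu = c*Nc + gamma*Df*Nq + 0.5*gamma*B*N_gamma
Term 1: 47.4 * 22.25 = 1054.65
Term 2: 17.6 * 2.6 * 11.85 = 542.256
Term 3: 0.5 * 17.6 * 4.0 * 12.53 = 441.056
qu = 1054.65 + 542.256 + 441.056
qu = 2037.96 kPa


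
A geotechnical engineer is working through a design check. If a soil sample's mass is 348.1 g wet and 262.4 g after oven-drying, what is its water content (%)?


Using w = (m_wet - m_dry) / m_dry * 100
m_wet - m_dry = 348.1 - 262.4 = 85.7 g
w = 85.7 / 262.4 * 100
w = 32.66 %


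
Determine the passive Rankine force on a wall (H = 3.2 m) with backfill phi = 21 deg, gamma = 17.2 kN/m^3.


Result: 186.44 kN/m

Derivation:
Compute passive earth pressure coefficient:
Kp = tan^2(45 + phi/2) = tan^2(55.5) = 2.117051
Compute passive force:
Pp = 0.5 * Kp * gamma * H^2
Pp = 0.5 * 2.117051 * 17.2 * 3.2^2
Pp = 186.44 kN/m


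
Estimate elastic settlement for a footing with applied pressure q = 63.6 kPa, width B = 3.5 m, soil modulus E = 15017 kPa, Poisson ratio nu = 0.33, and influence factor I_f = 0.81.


Using Se = q * B * (1 - nu^2) * I_f / E
1 - nu^2 = 1 - 0.33^2 = 0.8911
Se = 63.6 * 3.5 * 0.8911 * 0.81 / 15017
Se = 0.010699 m
Convert to mm: Se = 0.010699 * 1000 = 10.699 mm


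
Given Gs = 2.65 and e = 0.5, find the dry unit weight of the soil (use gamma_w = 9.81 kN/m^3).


Result: 17.331 kN/m^3

Derivation:
Using gamma_d = Gs * gamma_w / (1 + e)
gamma_d = 2.65 * 9.81 / (1 + 0.5)
gamma_d = 2.65 * 9.81 / 1.5
gamma_d = 17.331 kN/m^3


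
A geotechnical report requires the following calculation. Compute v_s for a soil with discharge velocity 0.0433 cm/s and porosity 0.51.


Result: 0.0849 cm/s

Derivation:
Using v_s = v_d / n
v_s = 0.0433 / 0.51
v_s = 0.0849 cm/s


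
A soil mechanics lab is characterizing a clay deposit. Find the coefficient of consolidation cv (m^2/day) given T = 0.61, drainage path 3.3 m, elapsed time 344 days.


Using cv = T * H_dr^2 / t
H_dr^2 = 3.3^2 = 10.89
cv = 0.61 * 10.89 / 344
cv = 0.01931 m^2/day


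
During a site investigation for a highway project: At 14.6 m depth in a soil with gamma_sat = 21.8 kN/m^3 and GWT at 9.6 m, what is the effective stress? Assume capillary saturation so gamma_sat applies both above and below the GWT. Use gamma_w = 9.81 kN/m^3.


Total stress = gamma_sat * depth
sigma = 21.8 * 14.6 = 318.28 kPa
Pore water pressure u = gamma_w * (depth - d_wt)
u = 9.81 * (14.6 - 9.6) = 49.05 kPa
Effective stress = sigma - u
sigma' = 318.28 - 49.05 = 269.23 kPa


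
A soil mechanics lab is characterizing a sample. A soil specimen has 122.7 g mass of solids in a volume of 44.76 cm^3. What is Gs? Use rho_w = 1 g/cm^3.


Result: 2.741

Derivation:
Using Gs = m_s / (V_s * rho_w)
Since rho_w = 1 g/cm^3:
Gs = 122.7 / 44.76
Gs = 2.741


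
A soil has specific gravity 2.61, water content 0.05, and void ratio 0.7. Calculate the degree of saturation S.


Result: 0.1864

Derivation:
Using S = Gs * w / e
S = 2.61 * 0.05 / 0.7
S = 0.1864


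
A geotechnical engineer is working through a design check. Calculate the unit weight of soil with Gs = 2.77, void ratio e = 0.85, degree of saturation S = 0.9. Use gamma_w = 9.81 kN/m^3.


Using gamma = gamma_w * (Gs + S*e) / (1 + e)
Numerator: Gs + S*e = 2.77 + 0.9*0.85 = 3.535
Denominator: 1 + e = 1 + 0.85 = 1.85
gamma = 9.81 * 3.535 / 1.85
gamma = 18.745 kN/m^3


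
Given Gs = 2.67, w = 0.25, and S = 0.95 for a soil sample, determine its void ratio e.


Result: 0.7026

Derivation:
Using the relation e = Gs * w / S
e = 2.67 * 0.25 / 0.95
e = 0.7026


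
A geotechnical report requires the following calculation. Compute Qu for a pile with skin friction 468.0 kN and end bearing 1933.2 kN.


Using Qu = Qf + Qb
Qu = 468.0 + 1933.2
Qu = 2401.2 kN


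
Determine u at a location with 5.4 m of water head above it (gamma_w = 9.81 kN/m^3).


Result: 52.97 kPa

Derivation:
Using u = gamma_w * h_w
u = 9.81 * 5.4
u = 52.97 kPa


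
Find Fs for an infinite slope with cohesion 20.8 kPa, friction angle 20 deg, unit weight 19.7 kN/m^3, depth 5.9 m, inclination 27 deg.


Result: 1.157

Derivation:
Using Fs = c / (gamma*H*sin(beta)*cos(beta)) + tan(phi)/tan(beta)
Cohesion contribution = 20.8 / (19.7*5.9*sin(27)*cos(27))
Cohesion contribution = 0.442402
Friction contribution = tan(20)/tan(27) = 0.714332
Fs = 0.442402 + 0.714332
Fs = 1.157


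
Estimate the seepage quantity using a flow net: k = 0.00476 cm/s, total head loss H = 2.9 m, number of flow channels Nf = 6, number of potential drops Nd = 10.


Convert k to m/s for unit consistency with H:
k = 0.00476 cm/s = 0.00476 / 100 m/s = 4.76e-05 m/s
Using q = k * H * Nf / Nd
Nf / Nd = 6 / 10 = 0.6
q = 4.76e-05 * 2.9 * 0.6
q = 8.282e-05 m^3/s per m


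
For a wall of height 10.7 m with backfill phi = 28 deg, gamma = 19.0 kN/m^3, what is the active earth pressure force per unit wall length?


Result: 392.68 kN/m

Derivation:
Compute active earth pressure coefficient:
Ka = tan^2(45 - phi/2) = tan^2(31.0) = 0.361033
Compute active force:
Pa = 0.5 * Ka * gamma * H^2
Pa = 0.5 * 0.361033 * 19.0 * 10.7^2
Pa = 392.68 kN/m


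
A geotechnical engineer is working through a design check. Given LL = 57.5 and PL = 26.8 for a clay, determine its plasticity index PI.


Result: 30.7

Derivation:
Using PI = LL - PL
PI = 57.5 - 26.8
PI = 30.7


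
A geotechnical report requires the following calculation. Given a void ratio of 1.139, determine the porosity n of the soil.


Result: 0.5325

Derivation:
Using the relation n = e / (1 + e)
n = 1.139 / (1 + 1.139)
n = 1.139 / 2.139
n = 0.5325


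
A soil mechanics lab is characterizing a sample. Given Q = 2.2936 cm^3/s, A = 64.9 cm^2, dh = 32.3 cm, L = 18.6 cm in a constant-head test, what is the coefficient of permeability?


Compute hydraulic gradient:
i = dh / L = 32.3 / 18.6 = 1.73656
Then apply Darcy's law:
k = Q / (A * i)
k = 2.2936 / (64.9 * 1.73656)
k = 2.2936 / 112.703
k = 0.020351 cm/s


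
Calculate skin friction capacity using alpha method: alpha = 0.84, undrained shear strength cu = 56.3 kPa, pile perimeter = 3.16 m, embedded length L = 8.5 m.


Using Qs = alpha * cu * perimeter * L
Qs = 0.84 * 56.3 * 3.16 * 8.5
Qs = 1270.26 kN


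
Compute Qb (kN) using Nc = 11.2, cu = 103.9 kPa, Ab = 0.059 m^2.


Using Qb = Nc * cu * Ab
Qb = 11.2 * 103.9 * 0.059
Qb = 68.66 kN


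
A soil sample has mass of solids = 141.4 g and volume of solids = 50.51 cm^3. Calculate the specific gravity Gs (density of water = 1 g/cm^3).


Result: 2.799

Derivation:
Using Gs = m_s / (V_s * rho_w)
Since rho_w = 1 g/cm^3:
Gs = 141.4 / 50.51
Gs = 2.799


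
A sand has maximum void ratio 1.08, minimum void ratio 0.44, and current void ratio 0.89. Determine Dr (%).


Result: 29.69 %

Derivation:
Using Dr = (e_max - e) / (e_max - e_min) * 100
e_max - e = 1.08 - 0.89 = 0.19
e_max - e_min = 1.08 - 0.44 = 0.64
Dr = 0.19 / 0.64 * 100
Dr = 29.69 %


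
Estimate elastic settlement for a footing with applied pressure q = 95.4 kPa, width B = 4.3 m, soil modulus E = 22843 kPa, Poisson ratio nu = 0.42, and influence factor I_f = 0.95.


Result: 14.051 mm

Derivation:
Using Se = q * B * (1 - nu^2) * I_f / E
1 - nu^2 = 1 - 0.42^2 = 0.8236
Se = 95.4 * 4.3 * 0.8236 * 0.95 / 22843
Se = 0.014051 m
Convert to mm: Se = 0.014051 * 1000 = 14.051 mm


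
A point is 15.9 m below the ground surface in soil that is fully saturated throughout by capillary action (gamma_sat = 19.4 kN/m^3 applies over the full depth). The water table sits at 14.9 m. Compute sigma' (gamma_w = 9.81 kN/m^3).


Total stress = gamma_sat * depth
sigma = 19.4 * 15.9 = 308.46 kPa
Pore water pressure u = gamma_w * (depth - d_wt)
u = 9.81 * (15.9 - 14.9) = 9.81 kPa
Effective stress = sigma - u
sigma' = 308.46 - 9.81 = 298.65 kPa


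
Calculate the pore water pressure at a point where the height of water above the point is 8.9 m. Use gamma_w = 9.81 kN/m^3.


Using u = gamma_w * h_w
u = 9.81 * 8.9
u = 87.31 kPa


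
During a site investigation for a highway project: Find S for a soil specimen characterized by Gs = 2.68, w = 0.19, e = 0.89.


Result: 0.5721

Derivation:
Using S = Gs * w / e
S = 2.68 * 0.19 / 0.89
S = 0.5721


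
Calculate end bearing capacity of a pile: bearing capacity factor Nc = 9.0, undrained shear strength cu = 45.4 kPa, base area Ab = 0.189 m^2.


Using Qb = Nc * cu * Ab
Qb = 9.0 * 45.4 * 0.189
Qb = 77.23 kN


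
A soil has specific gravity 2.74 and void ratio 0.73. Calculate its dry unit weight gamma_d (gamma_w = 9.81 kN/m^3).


Result: 15.537 kN/m^3

Derivation:
Using gamma_d = Gs * gamma_w / (1 + e)
gamma_d = 2.74 * 9.81 / (1 + 0.73)
gamma_d = 2.74 * 9.81 / 1.73
gamma_d = 15.537 kN/m^3


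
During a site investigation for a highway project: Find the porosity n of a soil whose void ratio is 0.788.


Result: 0.4407

Derivation:
Using the relation n = e / (1 + e)
n = 0.788 / (1 + 0.788)
n = 0.788 / 1.788
n = 0.4407


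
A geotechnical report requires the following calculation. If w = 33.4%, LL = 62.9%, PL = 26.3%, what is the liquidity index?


Result: 0.194

Derivation:
First compute the plasticity index:
PI = LL - PL = 62.9 - 26.3 = 36.6
Then compute the liquidity index:
LI = (w - PL) / PI
LI = (33.4 - 26.3) / 36.6
LI = 0.194


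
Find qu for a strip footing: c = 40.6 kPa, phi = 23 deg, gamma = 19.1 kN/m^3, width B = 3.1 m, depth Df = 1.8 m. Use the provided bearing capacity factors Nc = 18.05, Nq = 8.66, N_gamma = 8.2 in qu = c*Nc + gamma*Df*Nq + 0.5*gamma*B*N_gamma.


Compute qu = c*Nc + gamma*Df*Nq + 0.5*gamma*B*N_gamma
Term 1: 40.6 * 18.05 = 732.83
Term 2: 19.1 * 1.8 * 8.66 = 297.7308
Term 3: 0.5 * 19.1 * 3.1 * 8.2 = 242.761
qu = 732.83 + 297.7308 + 242.761
qu = 1273.32 kPa


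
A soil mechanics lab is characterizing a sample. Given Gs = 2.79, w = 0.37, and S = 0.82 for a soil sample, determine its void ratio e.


Using the relation e = Gs * w / S
e = 2.79 * 0.37 / 0.82
e = 1.2589


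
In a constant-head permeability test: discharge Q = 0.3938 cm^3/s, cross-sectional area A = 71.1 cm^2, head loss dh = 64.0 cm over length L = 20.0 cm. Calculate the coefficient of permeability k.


Compute hydraulic gradient:
i = dh / L = 64.0 / 20.0 = 3.2
Then apply Darcy's law:
k = Q / (A * i)
k = 0.3938 / (71.1 * 3.2)
k = 0.3938 / 227.52
k = 0.001731 cm/s


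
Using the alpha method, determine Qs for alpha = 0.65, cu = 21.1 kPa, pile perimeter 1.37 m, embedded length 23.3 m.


Result: 437.8 kN

Derivation:
Using Qs = alpha * cu * perimeter * L
Qs = 0.65 * 21.1 * 1.37 * 23.3
Qs = 437.8 kN


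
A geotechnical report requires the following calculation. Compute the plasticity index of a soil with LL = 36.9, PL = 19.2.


Using PI = LL - PL
PI = 36.9 - 19.2
PI = 17.7


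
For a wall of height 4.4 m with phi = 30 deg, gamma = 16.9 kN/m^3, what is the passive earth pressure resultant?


Result: 490.78 kN/m

Derivation:
Compute passive earth pressure coefficient:
Kp = tan^2(45 + phi/2) = tan^2(60.0) = 3
Compute passive force:
Pp = 0.5 * Kp * gamma * H^2
Pp = 0.5 * 3 * 16.9 * 4.4^2
Pp = 490.78 kN/m


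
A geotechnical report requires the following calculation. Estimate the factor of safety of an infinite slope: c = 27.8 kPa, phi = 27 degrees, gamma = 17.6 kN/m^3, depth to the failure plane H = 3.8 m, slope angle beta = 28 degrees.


Result: 1.961

Derivation:
Using Fs = c / (gamma*H*sin(beta)*cos(beta)) + tan(phi)/tan(beta)
Cohesion contribution = 27.8 / (17.6*3.8*sin(28)*cos(28))
Cohesion contribution = 1.00278
Friction contribution = tan(27)/tan(28) = 0.958278
Fs = 1.00278 + 0.958278
Fs = 1.961


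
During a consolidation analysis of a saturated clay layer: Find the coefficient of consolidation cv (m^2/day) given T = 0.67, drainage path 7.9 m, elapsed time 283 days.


Using cv = T * H_dr^2 / t
H_dr^2 = 7.9^2 = 62.41
cv = 0.67 * 62.41 / 283
cv = 0.14776 m^2/day


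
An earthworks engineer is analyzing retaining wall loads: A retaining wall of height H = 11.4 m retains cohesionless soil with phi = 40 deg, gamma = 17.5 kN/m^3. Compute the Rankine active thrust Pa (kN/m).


Compute active earth pressure coefficient:
Ka = tan^2(45 - phi/2) = tan^2(25.0) = 0.217443
Compute active force:
Pa = 0.5 * Ka * gamma * H^2
Pa = 0.5 * 0.217443 * 17.5 * 11.4^2
Pa = 247.27 kN/m


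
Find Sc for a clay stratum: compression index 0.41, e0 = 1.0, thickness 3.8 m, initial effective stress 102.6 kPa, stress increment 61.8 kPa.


Using Sc = Cc * H / (1 + e0) * log10((sigma0 + delta_sigma) / sigma0)
Stress ratio = (102.6 + 61.8) / 102.6 = 1.60234
log10(1.60234) = 0.204754
Cc * H / (1 + e0) = 0.41 * 3.8 / (1 + 1.0) = 0.779
Sc = 0.779 * 0.204754
Sc = 0.1595 m


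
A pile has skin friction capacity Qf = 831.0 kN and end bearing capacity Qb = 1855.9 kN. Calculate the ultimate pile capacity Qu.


Using Qu = Qf + Qb
Qu = 831.0 + 1855.9
Qu = 2686.9 kN


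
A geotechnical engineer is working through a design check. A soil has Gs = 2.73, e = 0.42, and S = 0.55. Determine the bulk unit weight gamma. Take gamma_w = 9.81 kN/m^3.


Result: 20.456 kN/m^3

Derivation:
Using gamma = gamma_w * (Gs + S*e) / (1 + e)
Numerator: Gs + S*e = 2.73 + 0.55*0.42 = 2.961
Denominator: 1 + e = 1 + 0.42 = 1.42
gamma = 9.81 * 2.961 / 1.42
gamma = 20.456 kN/m^3


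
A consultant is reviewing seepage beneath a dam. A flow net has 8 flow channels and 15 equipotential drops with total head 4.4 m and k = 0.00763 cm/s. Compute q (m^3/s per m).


Result: 0.0001791 m^3/s per m

Derivation:
Convert k to m/s for unit consistency with H:
k = 0.00763 cm/s = 0.00763 / 100 m/s = 7.63e-05 m/s
Using q = k * H * Nf / Nd
Nf / Nd = 8 / 15 = 0.5333
q = 7.63e-05 * 4.4 * 0.5333
q = 0.0001791 m^3/s per m


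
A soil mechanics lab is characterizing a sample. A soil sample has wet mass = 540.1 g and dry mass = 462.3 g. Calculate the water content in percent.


Result: 16.83 %

Derivation:
Using w = (m_wet - m_dry) / m_dry * 100
m_wet - m_dry = 540.1 - 462.3 = 77.8 g
w = 77.8 / 462.3 * 100
w = 16.83 %


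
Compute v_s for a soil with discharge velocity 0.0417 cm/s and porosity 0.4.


Using v_s = v_d / n
v_s = 0.0417 / 0.4
v_s = 0.10425 cm/s


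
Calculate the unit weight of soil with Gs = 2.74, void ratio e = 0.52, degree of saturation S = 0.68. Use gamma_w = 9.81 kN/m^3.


Using gamma = gamma_w * (Gs + S*e) / (1 + e)
Numerator: Gs + S*e = 2.74 + 0.68*0.52 = 3.0936
Denominator: 1 + e = 1 + 0.52 = 1.52
gamma = 9.81 * 3.0936 / 1.52
gamma = 19.966 kN/m^3


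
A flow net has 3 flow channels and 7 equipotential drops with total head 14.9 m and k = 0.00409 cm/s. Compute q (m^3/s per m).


Convert k to m/s for unit consistency with H:
k = 0.00409 cm/s = 0.00409 / 100 m/s = 4.09e-05 m/s
Using q = k * H * Nf / Nd
Nf / Nd = 3 / 7 = 0.4286
q = 4.09e-05 * 14.9 * 0.4286
q = 0.0002612 m^3/s per m


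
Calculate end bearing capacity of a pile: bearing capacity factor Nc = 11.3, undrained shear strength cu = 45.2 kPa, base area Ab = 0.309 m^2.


Using Qb = Nc * cu * Ab
Qb = 11.3 * 45.2 * 0.309
Qb = 157.82 kN


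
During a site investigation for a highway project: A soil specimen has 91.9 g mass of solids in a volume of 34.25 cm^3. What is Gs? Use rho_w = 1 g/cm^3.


Using Gs = m_s / (V_s * rho_w)
Since rho_w = 1 g/cm^3:
Gs = 91.9 / 34.25
Gs = 2.683


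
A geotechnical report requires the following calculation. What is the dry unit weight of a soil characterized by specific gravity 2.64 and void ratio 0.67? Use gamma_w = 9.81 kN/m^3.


Using gamma_d = Gs * gamma_w / (1 + e)
gamma_d = 2.64 * 9.81 / (1 + 0.67)
gamma_d = 2.64 * 9.81 / 1.67
gamma_d = 15.508 kN/m^3


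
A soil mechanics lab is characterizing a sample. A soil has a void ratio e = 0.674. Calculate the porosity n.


Result: 0.4026

Derivation:
Using the relation n = e / (1 + e)
n = 0.674 / (1 + 0.674)
n = 0.674 / 1.674
n = 0.4026


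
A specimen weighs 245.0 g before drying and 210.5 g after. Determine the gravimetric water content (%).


Using w = (m_wet - m_dry) / m_dry * 100
m_wet - m_dry = 245.0 - 210.5 = 34.5 g
w = 34.5 / 210.5 * 100
w = 16.39 %


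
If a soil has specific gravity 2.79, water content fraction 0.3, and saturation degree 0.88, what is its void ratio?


Using the relation e = Gs * w / S
e = 2.79 * 0.3 / 0.88
e = 0.9511


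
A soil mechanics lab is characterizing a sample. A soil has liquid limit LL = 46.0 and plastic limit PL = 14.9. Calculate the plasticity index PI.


Using PI = LL - PL
PI = 46.0 - 14.9
PI = 31.1


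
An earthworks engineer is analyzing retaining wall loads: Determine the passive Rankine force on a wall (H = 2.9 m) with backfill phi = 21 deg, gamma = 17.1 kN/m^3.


Compute passive earth pressure coefficient:
Kp = tan^2(45 + phi/2) = tan^2(55.5) = 2.117051
Compute passive force:
Pp = 0.5 * Kp * gamma * H^2
Pp = 0.5 * 2.117051 * 17.1 * 2.9^2
Pp = 152.23 kN/m


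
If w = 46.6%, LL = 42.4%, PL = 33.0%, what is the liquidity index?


First compute the plasticity index:
PI = LL - PL = 42.4 - 33.0 = 9.4
Then compute the liquidity index:
LI = (w - PL) / PI
LI = (46.6 - 33.0) / 9.4
LI = 1.447


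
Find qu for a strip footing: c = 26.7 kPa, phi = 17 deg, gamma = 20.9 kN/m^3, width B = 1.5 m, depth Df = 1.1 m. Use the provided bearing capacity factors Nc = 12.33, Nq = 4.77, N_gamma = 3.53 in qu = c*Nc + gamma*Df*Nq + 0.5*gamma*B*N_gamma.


Compute qu = c*Nc + gamma*Df*Nq + 0.5*gamma*B*N_gamma
Term 1: 26.7 * 12.33 = 329.211
Term 2: 20.9 * 1.1 * 4.77 = 109.6623
Term 3: 0.5 * 20.9 * 1.5 * 3.53 = 55.33275
qu = 329.211 + 109.6623 + 55.33275
qu = 494.21 kPa


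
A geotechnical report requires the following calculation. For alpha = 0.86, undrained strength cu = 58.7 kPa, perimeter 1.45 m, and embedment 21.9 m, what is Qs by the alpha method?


Using Qs = alpha * cu * perimeter * L
Qs = 0.86 * 58.7 * 1.45 * 21.9
Qs = 1603.06 kN


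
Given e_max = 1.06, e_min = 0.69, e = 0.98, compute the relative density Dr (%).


Using Dr = (e_max - e) / (e_max - e_min) * 100
e_max - e = 1.06 - 0.98 = 0.08
e_max - e_min = 1.06 - 0.69 = 0.37
Dr = 0.08 / 0.37 * 100
Dr = 21.62 %


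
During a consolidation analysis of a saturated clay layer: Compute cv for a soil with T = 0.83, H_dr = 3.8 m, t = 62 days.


Result: 0.19331 m^2/day

Derivation:
Using cv = T * H_dr^2 / t
H_dr^2 = 3.8^2 = 14.44
cv = 0.83 * 14.44 / 62
cv = 0.19331 m^2/day


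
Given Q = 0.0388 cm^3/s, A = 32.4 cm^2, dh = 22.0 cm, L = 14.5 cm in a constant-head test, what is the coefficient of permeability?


Compute hydraulic gradient:
i = dh / L = 22.0 / 14.5 = 1.51724
Then apply Darcy's law:
k = Q / (A * i)
k = 0.0388 / (32.4 * 1.51724)
k = 0.0388 / 49.1586
k = 0.000789 cm/s


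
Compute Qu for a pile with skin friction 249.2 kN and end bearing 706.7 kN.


Result: 955.9 kN

Derivation:
Using Qu = Qf + Qb
Qu = 249.2 + 706.7
Qu = 955.9 kN


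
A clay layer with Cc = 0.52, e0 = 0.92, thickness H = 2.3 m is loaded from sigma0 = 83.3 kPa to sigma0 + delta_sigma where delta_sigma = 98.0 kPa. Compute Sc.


Result: 0.2104 m

Derivation:
Using Sc = Cc * H / (1 + e0) * log10((sigma0 + delta_sigma) / sigma0)
Stress ratio = (83.3 + 98.0) / 83.3 = 2.17647
log10(2.17647) = 0.337753
Cc * H / (1 + e0) = 0.52 * 2.3 / (1 + 0.92) = 0.622917
Sc = 0.622917 * 0.337753
Sc = 0.2104 m


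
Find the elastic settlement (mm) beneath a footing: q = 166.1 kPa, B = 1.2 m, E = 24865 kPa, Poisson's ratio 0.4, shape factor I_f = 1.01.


Using Se = q * B * (1 - nu^2) * I_f / E
1 - nu^2 = 1 - 0.4^2 = 0.84
Se = 166.1 * 1.2 * 0.84 * 1.01 / 24865
Se = 0.006801 m
Convert to mm: Se = 0.006801 * 1000 = 6.801 mm


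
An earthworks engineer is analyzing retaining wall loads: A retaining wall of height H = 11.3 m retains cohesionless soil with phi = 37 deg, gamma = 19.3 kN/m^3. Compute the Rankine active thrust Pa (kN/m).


Result: 306.31 kN/m

Derivation:
Compute active earth pressure coefficient:
Ka = tan^2(45 - phi/2) = tan^2(26.5) = 0.248584
Compute active force:
Pa = 0.5 * Ka * gamma * H^2
Pa = 0.5 * 0.248584 * 19.3 * 11.3^2
Pa = 306.31 kN/m


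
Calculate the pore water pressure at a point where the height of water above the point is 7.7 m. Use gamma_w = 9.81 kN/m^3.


Using u = gamma_w * h_w
u = 9.81 * 7.7
u = 75.54 kPa


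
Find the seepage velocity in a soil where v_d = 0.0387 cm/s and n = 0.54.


Result: 0.07167 cm/s

Derivation:
Using v_s = v_d / n
v_s = 0.0387 / 0.54
v_s = 0.07167 cm/s


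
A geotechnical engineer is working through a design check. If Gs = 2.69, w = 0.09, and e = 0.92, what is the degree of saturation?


Using S = Gs * w / e
S = 2.69 * 0.09 / 0.92
S = 0.2632


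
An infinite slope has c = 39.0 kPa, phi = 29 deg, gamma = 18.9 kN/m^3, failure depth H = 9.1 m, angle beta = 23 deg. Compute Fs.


Result: 1.936

Derivation:
Using Fs = c / (gamma*H*sin(beta)*cos(beta)) + tan(phi)/tan(beta)
Cohesion contribution = 39.0 / (18.9*9.1*sin(23)*cos(23))
Cohesion contribution = 0.63046
Friction contribution = tan(29)/tan(23) = 1.30587
Fs = 0.63046 + 1.30587
Fs = 1.936


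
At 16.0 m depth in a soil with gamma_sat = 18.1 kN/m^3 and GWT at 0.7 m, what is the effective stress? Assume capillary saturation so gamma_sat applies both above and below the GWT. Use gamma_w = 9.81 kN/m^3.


Result: 139.51 kPa

Derivation:
Total stress = gamma_sat * depth
sigma = 18.1 * 16.0 = 289.6 kPa
Pore water pressure u = gamma_w * (depth - d_wt)
u = 9.81 * (16.0 - 0.7) = 150.093 kPa
Effective stress = sigma - u
sigma' = 289.6 - 150.093 = 139.51 kPa


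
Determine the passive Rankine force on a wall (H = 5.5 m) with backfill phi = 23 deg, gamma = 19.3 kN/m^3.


Compute passive earth pressure coefficient:
Kp = tan^2(45 + phi/2) = tan^2(56.5) = 2.282623
Compute passive force:
Pp = 0.5 * Kp * gamma * H^2
Pp = 0.5 * 2.282623 * 19.3 * 5.5^2
Pp = 666.33 kN/m


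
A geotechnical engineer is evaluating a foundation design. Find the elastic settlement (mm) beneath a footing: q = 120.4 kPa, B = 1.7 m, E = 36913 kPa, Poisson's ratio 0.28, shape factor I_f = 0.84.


Result: 4.293 mm

Derivation:
Using Se = q * B * (1 - nu^2) * I_f / E
1 - nu^2 = 1 - 0.28^2 = 0.9216
Se = 120.4 * 1.7 * 0.9216 * 0.84 / 36913
Se = 0.004293 m
Convert to mm: Se = 0.004293 * 1000 = 4.293 mm


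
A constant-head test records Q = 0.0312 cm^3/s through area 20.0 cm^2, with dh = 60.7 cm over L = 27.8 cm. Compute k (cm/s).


Compute hydraulic gradient:
i = dh / L = 60.7 / 27.8 = 2.18345
Then apply Darcy's law:
k = Q / (A * i)
k = 0.0312 / (20.0 * 2.18345)
k = 0.0312 / 43.6691
k = 0.000714 cm/s
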